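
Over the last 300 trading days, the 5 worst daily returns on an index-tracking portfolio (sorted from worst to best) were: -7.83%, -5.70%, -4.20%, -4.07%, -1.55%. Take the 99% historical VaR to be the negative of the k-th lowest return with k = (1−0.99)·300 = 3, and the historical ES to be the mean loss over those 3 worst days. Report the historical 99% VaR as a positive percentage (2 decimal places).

k = 3; the 3rd lowest return is -4.20%, so VaR = 4.20%.

4.20%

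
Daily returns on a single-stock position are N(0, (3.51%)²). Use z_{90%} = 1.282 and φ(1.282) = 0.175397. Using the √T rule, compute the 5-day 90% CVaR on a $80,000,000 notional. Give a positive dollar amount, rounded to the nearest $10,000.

σ_{5d} = 3.51% × √5 = 7.849%.
ES multiplier = φ(z)/(1−α) = 0.175397/0.1 = 1.754.
ES = 7.849% × 1.754 = 13.767%; on $80,000,000: $11,013,600.

$11,010,000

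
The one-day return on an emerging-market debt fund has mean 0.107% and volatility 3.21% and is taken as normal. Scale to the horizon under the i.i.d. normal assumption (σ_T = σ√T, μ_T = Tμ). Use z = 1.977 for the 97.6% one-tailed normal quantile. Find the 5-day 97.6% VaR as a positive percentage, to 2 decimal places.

13.66%

σ_{5d} = 3.21% × √5 = 7.178%; μ_{5d} = 5 × 0.107% = 0.535%.
VaR = −(0.535%) + 1.977 × 7.178% = 13.656%.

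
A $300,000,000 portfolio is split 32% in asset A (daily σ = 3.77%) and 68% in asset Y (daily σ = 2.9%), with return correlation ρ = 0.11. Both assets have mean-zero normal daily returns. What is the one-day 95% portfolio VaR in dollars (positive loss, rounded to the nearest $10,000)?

σ_p² = 0.32²·3.77² + 0.68²·2.9² + 2·0.11·0.32·0.68·3.77·2.9 = 5.8676 (%²).
σ_p = √5.8676 = 2.422%.
At 95%, z = 1.645.
VaR = 1.645 × 2.422% = 3.984%; on $300,000,000 that is $11,952,000.

$11,950,000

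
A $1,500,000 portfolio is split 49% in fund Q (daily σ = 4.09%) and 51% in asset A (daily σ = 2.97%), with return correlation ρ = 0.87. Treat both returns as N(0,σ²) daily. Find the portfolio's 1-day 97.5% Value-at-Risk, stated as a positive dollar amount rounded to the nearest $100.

$100,100

σ_p² = 0.49²·4.09² + 0.51²·2.97² + 2·0.87·0.49·0.51·4.09·2.97 = 11.5927 (%²).
σ_p = √11.5927 = 3.405%.
At 97.5%, z = 1.960.
VaR = 1.960 × 3.405% = 6.674%; on $1,500,000 that is $100,110.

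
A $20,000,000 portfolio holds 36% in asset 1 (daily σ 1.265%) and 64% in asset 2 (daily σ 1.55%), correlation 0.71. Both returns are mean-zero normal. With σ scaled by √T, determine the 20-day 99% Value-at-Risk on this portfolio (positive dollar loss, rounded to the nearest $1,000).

σ_p = √(0.36²·1.265² + 0.64²·1.55² + 2·0.71·0.36·0.64·1.265·1.55) = 1.354%.
σ_{20d} = 1.354% × √20 = 6.055%.
z(99%) = 2.326.
VaR = 2.326 × 6.055% = 14.084%; on $20,000,000 that is $2,816,800.

$2,817,000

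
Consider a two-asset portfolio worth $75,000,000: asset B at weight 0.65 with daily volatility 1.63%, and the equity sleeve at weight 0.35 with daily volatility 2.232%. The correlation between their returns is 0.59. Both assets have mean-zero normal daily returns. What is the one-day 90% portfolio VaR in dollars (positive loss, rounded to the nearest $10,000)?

$1,580,000

σ_p² = 0.65²·1.63² + 0.35²·2.232² + 2·0.59·0.65·0.35·1.63·2.232 = 2.7095 (%²).
σ_p = √2.7095 = 1.646%.
At 90%, z = 1.282.
VaR = 1.282 × 1.646% = 2.110%; on $75,000,000 that is $1,582,500.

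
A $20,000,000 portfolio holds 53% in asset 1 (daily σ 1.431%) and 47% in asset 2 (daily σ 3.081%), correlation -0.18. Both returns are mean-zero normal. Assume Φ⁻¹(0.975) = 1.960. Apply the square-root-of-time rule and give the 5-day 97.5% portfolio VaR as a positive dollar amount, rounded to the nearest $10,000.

$1,320,000

σ_p = √(0.53²·1.431² + 0.47²·3.081² + 2·-0.18·0.53·0.47·1.431·3.081) = 1.509%.
σ_{5d} = 1.509% × √5 = 3.374%.
VaR = 1.960 × 3.374% = 6.613%; on $20,000,000 that is $1,322,600.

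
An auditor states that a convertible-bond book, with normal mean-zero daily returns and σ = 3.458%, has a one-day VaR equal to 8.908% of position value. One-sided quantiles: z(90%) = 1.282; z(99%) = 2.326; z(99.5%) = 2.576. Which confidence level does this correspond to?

Implied z = VaR/σ = 8.908 / 3.458 = 2.576.
This matches z(99.5%) = 2.576.

99.5%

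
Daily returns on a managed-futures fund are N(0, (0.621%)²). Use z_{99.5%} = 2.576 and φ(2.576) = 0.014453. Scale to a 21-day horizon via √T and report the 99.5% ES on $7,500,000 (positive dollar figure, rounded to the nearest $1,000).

$617,000

σ_{21d} = 0.621% × √21 = 2.846%.
ES multiplier = φ(z)/(1−α) = 0.014453/0.005 = 2.891.
ES = 2.846% × 2.891 = 8.228%; on $7,500,000: $617,100.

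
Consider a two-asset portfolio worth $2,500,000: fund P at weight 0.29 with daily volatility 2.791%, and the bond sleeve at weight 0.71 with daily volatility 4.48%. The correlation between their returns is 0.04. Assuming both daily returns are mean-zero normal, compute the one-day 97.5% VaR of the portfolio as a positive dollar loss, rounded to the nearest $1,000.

σ_p² = 0.29²·2.791² + 0.71²·4.48² + 2·0.04·0.29·0.71·2.791·4.48 = 10.9786 (%²).
σ_p = √10.9786 = 3.313%.
At 97.5%, z = 1.960.
VaR = 1.960 × 3.313% = 6.493%; on $2,500,000 that is $162,325.

$162,000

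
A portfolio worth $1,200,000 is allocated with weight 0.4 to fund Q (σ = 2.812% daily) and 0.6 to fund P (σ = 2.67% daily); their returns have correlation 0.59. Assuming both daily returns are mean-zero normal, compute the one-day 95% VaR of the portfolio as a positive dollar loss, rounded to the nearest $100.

σ_p² = 0.4²·2.812² + 0.6²·2.67² + 2·0.59·0.4·0.6·2.812·2.67 = 5.9579 (%²).
σ_p = √5.9579 = 2.441%.
At 95%, z = 1.645.
VaR = 1.645 × 2.441% = 4.015%; on $1,200,000 that is $48,180.

$48,200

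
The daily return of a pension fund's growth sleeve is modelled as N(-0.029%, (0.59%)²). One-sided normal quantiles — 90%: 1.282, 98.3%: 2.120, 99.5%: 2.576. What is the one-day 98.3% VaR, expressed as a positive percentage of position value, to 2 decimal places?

1.28%

VaR = −μ + z·σ = −(-0.029%) + 2.120 × 0.59% = 1.280%.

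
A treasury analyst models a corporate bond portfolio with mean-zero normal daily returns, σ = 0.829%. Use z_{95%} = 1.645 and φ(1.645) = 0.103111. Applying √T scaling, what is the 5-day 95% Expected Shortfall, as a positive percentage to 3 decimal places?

3.823%

σ_{5d} = 0.829% × √5 = 1.854%.
ES multiplier = φ(z)/(1−α) = 0.103111/0.05 = 2.062.
ES = 1.854% × 2.062 = 3.823%.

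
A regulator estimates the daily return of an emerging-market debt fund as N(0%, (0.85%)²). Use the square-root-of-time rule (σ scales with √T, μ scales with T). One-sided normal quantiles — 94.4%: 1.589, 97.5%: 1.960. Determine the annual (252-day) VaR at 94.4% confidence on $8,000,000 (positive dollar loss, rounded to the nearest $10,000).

$1,720,000

σ_{252d} = 0.85% × √252 = 13.493%.
VaR = 1.589 × 13.493% = 21.440%.
On $8,000,000: 0.21440 × $8,000,000 = $1,715,200.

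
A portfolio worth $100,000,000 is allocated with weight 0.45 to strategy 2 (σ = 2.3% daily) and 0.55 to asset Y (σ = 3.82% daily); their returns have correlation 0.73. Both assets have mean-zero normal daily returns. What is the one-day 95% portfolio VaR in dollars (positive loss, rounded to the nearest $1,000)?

σ_p² = 0.45²·2.3² + 0.55²·3.82² + 2·0.73·0.45·0.55·2.3·3.82 = 8.6602 (%²).
σ_p = √8.6602 = 2.943%.
At 95%, z = 1.645.
VaR = 1.645 × 2.943% = 4.841%; on $100,000,000 that is $4,841,000.

$4,841,000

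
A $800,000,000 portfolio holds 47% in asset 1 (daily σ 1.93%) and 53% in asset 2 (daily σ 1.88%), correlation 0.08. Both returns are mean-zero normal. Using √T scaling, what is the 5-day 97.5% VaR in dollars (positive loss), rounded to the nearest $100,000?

σ_p = √(0.47²·1.93² + 0.53²·1.88² + 2·0.08·0.47·0.53·1.93·1.88) = 1.400%.
σ_{5d} = 1.400% × √5 = 3.130%.
z(97.5%) = 1.960.
VaR = 1.960 × 3.130% = 6.135%; on $800,000,000 that is $49,080,000.

$49,100,000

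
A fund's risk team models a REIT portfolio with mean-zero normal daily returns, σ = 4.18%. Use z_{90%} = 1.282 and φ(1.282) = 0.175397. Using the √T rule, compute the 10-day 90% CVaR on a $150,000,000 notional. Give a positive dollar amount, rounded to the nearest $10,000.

σ_{10d} = 4.18% × √10 = 13.218%.
ES multiplier = φ(z)/(1−α) = 0.175397/0.1 = 1.754.
ES = 13.218% × 1.754 = 23.184%; on $150,000,000: $34,776,000.

$34,780,000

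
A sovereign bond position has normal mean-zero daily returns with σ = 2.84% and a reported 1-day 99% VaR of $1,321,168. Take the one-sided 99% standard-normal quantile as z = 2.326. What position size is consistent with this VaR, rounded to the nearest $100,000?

VaR as a fraction of value: z·σ = 2.326 × 2.84% = 6.60584%.
Position = $1,321,168 / 0.0660584 = $20,000,000.

$20,000,000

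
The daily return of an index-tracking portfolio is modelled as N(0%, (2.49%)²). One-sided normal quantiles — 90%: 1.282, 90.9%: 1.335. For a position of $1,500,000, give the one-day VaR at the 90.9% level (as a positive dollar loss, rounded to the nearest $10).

$49,860

VaR = z·σ = 1.335 × 2.49% = 3.324%.
On $1,500,000: 0.03324 × $1,500,000 = $49,860.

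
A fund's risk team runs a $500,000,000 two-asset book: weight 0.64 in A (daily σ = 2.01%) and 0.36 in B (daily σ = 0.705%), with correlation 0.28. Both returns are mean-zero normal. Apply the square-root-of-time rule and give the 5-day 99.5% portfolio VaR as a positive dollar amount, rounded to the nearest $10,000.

$39,720,000

σ_p = √(0.64²·2.01² + 0.36²·0.705² + 2·0.28·0.64·0.36·2.01·0.705) = 1.379%.
σ_{5d} = 1.379% × √5 = 3.084%.
z(99.5%) = 2.576.
VaR = 2.576 × 3.084% = 7.944%; on $500,000,000 that is $39,720,000.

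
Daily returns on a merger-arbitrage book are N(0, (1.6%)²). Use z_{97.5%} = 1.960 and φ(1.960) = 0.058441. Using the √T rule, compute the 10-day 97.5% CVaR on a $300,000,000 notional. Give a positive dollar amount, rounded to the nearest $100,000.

σ_{10d} = 1.6% × √10 = 5.060%.
ES multiplier = φ(z)/(1−α) = 0.058441/0.025 = 2.338.
ES = 5.060% × 2.338 = 11.830%; on $300,000,000: $35,490,000.

$35,500,000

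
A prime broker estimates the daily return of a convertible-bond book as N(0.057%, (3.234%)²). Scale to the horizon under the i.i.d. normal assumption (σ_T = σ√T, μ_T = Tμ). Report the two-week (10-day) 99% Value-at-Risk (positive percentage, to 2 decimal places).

23.22%

At 99%, z = 2.326.
σ_{10d} = 3.234% × √10 = 10.227%; μ_{10d} = 10 × 0.057% = 0.570%.
VaR = −(0.570%) + 2.326 × 10.227% = 23.218%.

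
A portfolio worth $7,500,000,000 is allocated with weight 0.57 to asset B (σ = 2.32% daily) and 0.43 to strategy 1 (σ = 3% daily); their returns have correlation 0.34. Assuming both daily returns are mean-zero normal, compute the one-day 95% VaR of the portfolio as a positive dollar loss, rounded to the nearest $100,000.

$263,800,000

σ_p² = 0.57²·2.32² + 0.43²·3² + 2·0.34·0.57·0.43·2.32·3 = 4.5729 (%²).
σ_p = √4.5729 = 2.138%.
At 95%, z = 1.645.
VaR = 1.645 × 2.138% = 3.517%; on $7,500,000,000 that is $263,775,000.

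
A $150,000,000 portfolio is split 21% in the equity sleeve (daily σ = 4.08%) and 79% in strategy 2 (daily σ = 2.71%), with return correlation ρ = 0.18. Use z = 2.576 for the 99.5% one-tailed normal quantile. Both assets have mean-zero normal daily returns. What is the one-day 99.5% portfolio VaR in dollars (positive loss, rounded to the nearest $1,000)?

$9,447,000

σ_p² = 0.21²·4.08² + 0.79²·2.71² + 2·0.18·0.21·0.79·4.08·2.71 = 5.9779 (%²).
σ_p = √5.9779 = 2.445%.
VaR = 2.576 × 2.445% = 6.298%; on $150,000,000 that is $9,447,000.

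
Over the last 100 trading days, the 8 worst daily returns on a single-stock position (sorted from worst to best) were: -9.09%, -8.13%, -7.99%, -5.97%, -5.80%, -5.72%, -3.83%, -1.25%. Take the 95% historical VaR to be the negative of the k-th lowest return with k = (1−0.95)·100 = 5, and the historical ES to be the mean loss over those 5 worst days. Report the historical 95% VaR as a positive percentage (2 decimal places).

5.80%

k = 5; the 5th lowest return is -5.80%, so VaR = 5.80%.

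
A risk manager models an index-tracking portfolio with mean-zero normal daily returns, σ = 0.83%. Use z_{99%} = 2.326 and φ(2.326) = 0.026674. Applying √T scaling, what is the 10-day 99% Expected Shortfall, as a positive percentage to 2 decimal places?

σ_{10d} = 0.83% × √10 = 2.625%.
ES multiplier = φ(z)/(1−α) = 0.026674/0.01 = 2.667.
ES = 2.625% × 2.667 = 7.001%.

7.00%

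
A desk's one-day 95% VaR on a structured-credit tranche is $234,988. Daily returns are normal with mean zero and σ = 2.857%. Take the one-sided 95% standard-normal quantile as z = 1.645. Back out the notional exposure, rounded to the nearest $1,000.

$5,000,000

VaR as a fraction of value: z·σ = 1.645 × 2.857% = 4.69977%.
Position = $234,988 / 0.0469977 = $4,999,995.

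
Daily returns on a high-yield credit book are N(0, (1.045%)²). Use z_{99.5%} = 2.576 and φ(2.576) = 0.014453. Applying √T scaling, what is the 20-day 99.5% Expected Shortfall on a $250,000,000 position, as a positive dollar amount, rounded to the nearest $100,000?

$33,800,000

σ_{20d} = 1.045% × √20 = 4.673%.
ES multiplier = φ(z)/(1−α) = 0.014453/0.005 = 2.891.
ES = 4.673% × 2.891 = 13.510%; on $250,000,000: $33,775,000.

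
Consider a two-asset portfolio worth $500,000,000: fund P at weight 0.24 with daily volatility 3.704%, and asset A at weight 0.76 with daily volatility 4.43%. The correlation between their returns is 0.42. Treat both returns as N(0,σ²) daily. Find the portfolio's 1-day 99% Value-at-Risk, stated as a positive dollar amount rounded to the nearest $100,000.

σ_p² = 0.24²·3.704² + 0.76²·4.43² + 2·0.42·0.24·0.76·3.704·4.43 = 14.6397 (%²).
σ_p = √14.6397 = 3.826%.
At 99%, z = 2.326.
VaR = 2.326 × 3.826% = 8.899%; on $500,000,000 that is $44,495,000.

$44,500,000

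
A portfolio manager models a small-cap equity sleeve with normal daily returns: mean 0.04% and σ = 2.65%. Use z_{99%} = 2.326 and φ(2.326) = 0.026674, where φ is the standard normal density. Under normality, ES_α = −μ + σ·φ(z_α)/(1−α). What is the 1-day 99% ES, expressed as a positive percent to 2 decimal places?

7.03%

Tail multiplier: φ(z)/(1−α) = 0.026674 / 0.01 = 2.667.
ES = −(0.04%) + 2.65% × 2.667 = 7.028%.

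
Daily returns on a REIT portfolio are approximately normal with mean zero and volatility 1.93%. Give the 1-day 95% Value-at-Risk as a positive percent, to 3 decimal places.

At 95% one-sided, z = 1.645.
VaR = z·σ = 1.645 × 1.93% = 3.175%.

3.175%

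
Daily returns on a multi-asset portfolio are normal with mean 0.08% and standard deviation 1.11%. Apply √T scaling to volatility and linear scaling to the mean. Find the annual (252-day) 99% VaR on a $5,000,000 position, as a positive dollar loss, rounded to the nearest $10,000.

At 99%, z = 2.326.
σ_{252d} = 1.11% × √252 = 17.621%; μ_{252d} = 252 × 0.08% = 20.160%.
VaR = −(20.160%) + 2.326 × 17.621% = 20.826%.
On $5,000,000: 0.20826 × $5,000,000 = $1,041,300.

$1,040,000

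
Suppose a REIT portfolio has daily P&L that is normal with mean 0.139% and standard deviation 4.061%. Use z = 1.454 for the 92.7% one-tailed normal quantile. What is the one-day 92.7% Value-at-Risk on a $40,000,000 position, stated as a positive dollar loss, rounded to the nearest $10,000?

VaR = −μ + z·σ = −(0.139%) + 1.454 × 4.061% = 5.766%.
On $40,000,000: 0.05766 × $40,000,000 = $2,306,400.

$2,310,000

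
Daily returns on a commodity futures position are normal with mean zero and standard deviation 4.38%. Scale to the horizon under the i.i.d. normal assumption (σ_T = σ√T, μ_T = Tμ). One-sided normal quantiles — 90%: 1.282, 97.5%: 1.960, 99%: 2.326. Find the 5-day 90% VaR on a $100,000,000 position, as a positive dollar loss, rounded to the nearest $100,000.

σ_{5d} = 4.38% × √5 = 9.794%.
VaR = 1.282 × 9.794% = 12.556%.
On $100,000,000: 0.12556 × $100,000,000 = $12,556,000.

$12,600,000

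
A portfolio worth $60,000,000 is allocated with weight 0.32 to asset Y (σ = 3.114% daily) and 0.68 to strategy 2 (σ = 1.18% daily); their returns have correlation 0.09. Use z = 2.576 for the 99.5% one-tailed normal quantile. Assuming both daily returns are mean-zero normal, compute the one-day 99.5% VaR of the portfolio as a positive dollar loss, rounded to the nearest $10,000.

$2,060,000

σ_p² = 0.32²·3.114² + 0.68²·1.18² + 2·0.09·0.32·0.68·3.114·1.18 = 1.7807 (%²).
σ_p = √1.7807 = 1.334%.
VaR = 2.576 × 1.334% = 3.436%; on $60,000,000 that is $2,061,600.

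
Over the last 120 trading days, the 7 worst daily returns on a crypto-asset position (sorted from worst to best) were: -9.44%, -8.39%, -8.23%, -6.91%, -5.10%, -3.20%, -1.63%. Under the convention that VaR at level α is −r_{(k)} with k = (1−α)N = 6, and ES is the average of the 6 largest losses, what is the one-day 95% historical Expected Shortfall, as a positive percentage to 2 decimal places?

6.88%

The 6 worst returns sum to -41.27%.
ES = −(-41.27%) / 6 = 6.8783…% ≈ 6.88%.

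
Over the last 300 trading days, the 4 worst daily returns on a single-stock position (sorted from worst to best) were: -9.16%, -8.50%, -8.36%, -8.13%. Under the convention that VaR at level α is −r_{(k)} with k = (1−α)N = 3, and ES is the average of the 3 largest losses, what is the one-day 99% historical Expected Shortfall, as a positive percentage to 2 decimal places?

The 3 worst returns sum to -26.02%.
ES = −(-26.02%) / 3 = 8.6733…% ≈ 8.67%.

8.67%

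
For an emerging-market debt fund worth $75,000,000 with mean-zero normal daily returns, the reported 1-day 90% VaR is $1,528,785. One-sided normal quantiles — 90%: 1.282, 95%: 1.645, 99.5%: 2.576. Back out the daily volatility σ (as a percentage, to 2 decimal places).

VaR as a fraction: $1,528,785 / $75,000,000 = 2.038%.
σ = VaR / z = 2.038% / 1.282 = 1.590%.

1.59%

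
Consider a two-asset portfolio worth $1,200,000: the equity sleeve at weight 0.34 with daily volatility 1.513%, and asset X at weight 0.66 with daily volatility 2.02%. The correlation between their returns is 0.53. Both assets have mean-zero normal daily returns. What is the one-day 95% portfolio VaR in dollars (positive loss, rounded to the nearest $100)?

σ_p² = 0.34²·1.513² + 0.66²·2.02² + 2·0.53·0.34·0.66·1.513·2.02 = 2.7690 (%²).
σ_p = √2.7690 = 1.664%.
At 95%, z = 1.645.
VaR = 1.645 × 1.664% = 2.737%; on $1,200,000 that is $32,844.

$32,800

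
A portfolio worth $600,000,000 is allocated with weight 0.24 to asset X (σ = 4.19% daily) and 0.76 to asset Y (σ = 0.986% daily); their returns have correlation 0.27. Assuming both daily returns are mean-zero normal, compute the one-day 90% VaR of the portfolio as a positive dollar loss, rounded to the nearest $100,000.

$10,800,000

σ_p² = 0.24²·4.19² + 0.76²·0.986² + 2·0.27·0.24·0.76·4.19·0.986 = 1.9797 (%²).
σ_p = √1.9797 = 1.407%.
At 90%, z = 1.282.
VaR = 1.282 × 1.407% = 1.804%; on $600,000,000 that is $10,824,000.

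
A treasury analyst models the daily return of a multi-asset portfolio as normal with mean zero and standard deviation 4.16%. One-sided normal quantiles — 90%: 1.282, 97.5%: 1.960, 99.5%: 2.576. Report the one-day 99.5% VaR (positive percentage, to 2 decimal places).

VaR = z·σ = 2.576 × 4.16% = 10.716%.

10.72%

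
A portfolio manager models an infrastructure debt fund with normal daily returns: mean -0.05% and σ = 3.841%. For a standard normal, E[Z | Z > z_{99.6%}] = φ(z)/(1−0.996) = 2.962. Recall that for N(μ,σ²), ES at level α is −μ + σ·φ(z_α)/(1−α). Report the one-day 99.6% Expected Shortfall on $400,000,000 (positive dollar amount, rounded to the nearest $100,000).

$45,700,000

ES = −(-0.05%) + 3.841% × 2.962 = 11.427%.
On $400,000,000: 0.11427 × $400,000,000 = $45,708,000.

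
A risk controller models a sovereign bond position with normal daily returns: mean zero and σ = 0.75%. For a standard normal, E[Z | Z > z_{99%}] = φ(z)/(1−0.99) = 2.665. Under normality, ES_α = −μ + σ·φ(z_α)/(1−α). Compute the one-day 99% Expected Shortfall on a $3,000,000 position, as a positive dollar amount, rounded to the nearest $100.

$60,000

ES = 0.75% × 2.665 = 1.999%.
On $3,000,000: 0.01999 × $3,000,000 = $59,970.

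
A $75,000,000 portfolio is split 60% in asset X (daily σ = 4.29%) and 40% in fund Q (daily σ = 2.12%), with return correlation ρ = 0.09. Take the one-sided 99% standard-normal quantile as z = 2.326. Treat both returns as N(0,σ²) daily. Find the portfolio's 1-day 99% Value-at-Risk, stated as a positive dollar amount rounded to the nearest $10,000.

$4,850,000

σ_p² = 0.6²·4.29² + 0.4²·2.12² + 2·0.09·0.6·0.4·4.29·2.12 = 7.7375 (%²).
σ_p = √7.7375 = 2.782%.
VaR = 2.326 × 2.782% = 6.471%; on $75,000,000 that is $4,853,250.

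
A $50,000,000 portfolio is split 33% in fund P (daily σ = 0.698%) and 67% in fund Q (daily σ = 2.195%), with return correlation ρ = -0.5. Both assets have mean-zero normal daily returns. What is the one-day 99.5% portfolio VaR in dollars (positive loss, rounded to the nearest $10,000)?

σ_p² = 0.33²·0.698² + 0.67²·2.195² + 2·-0.5·0.33·0.67·0.698·2.195 = 1.8771 (%²).
σ_p = √1.8771 = 1.370%.
At 99.5%, z = 2.576.
VaR = 2.576 × 1.370% = 3.529%; on $50,000,000 that is $1,764,500.

$1,760,000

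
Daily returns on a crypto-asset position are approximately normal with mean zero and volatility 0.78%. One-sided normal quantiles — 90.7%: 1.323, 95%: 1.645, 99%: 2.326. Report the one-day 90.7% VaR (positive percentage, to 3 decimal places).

1.032%

VaR = z·σ = 1.323 × 0.78% = 1.032%.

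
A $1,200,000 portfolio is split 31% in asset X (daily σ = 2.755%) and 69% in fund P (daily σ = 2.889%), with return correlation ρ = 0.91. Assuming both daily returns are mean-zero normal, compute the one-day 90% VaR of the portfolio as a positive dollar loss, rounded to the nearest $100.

σ_p² = 0.31²·2.755² + 0.69²·2.889² + 2·0.91·0.31·0.69·2.755·2.889 = 7.8016 (%²).
σ_p = √7.8016 = 2.793%.
At 90%, z = 1.282.
VaR = 1.282 × 2.793% = 3.581%; on $1,200,000 that is $42,972.

$43,000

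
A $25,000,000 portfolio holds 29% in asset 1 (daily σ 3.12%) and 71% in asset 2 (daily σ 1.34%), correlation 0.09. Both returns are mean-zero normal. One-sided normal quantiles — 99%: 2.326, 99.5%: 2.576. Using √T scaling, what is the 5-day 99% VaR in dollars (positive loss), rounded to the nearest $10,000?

σ_p = √(0.29²·3.12² + 0.71²·1.34² + 2·0.09·0.29·0.71·3.12·1.34) = 1.371%.
σ_{5d} = 1.371% × √5 = 3.066%.
VaR = 2.326 × 3.066% = 7.132%; on $25,000,000 that is $1,783,000.

$1,780,000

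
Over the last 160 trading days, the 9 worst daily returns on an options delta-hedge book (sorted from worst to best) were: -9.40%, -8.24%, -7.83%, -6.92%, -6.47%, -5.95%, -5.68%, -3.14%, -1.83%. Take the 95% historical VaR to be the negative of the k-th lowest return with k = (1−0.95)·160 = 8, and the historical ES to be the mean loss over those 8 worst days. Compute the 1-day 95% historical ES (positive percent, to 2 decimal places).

6.70%

The 8 worst returns sum to -53.63%.
ES = −(-53.63%) / 8 = 6.70375% ≈ 6.70%.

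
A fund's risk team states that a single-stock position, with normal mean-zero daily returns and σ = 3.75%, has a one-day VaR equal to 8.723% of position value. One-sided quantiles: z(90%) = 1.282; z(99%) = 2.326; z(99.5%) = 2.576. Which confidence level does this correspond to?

Implied z = VaR/σ = 8.723 / 3.75 = 2.326.
This matches z(99%) = 2.326.

99%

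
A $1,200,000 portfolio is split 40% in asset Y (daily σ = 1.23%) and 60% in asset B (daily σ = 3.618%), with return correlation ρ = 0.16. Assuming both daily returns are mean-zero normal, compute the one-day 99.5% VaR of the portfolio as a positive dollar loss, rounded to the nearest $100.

$71,100

σ_p² = 0.4²·1.23² + 0.6²·3.618² + 2·0.16·0.4·0.6·1.23·3.618 = 5.2962 (%²).
σ_p = √5.2962 = 2.301%.
At 99.5%, z = 2.576.
VaR = 2.576 × 2.301% = 5.927%; on $1,200,000 that is $71,124.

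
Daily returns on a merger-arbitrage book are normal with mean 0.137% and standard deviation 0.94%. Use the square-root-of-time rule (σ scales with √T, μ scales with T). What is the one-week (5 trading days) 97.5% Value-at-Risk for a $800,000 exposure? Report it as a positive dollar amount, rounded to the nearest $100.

At 97.5%, z = 1.960.
σ_{5d} = 0.94% × √5 = 2.102%; μ_{5d} = 5 × 0.137% = 0.685%.
VaR = −(0.685%) + 1.960 × 2.102% = 3.435%.
On $800,000: 0.03435 × $800,000 = $27,480.

$27,500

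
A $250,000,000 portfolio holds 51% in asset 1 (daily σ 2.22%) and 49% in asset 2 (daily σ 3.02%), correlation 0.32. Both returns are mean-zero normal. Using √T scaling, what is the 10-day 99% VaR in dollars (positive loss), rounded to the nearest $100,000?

σ_p = √(0.51²·2.22² + 0.49²·3.02² + 2·0.32·0.51·0.49·2.22·3.02) = 2.132%.
σ_{10d} = 2.132% × √10 = 6.742%.
z(99%) = 2.326.
VaR = 2.326 × 6.742% = 15.682%; on $250,000,000 that is $39,205,000.

$39,200,000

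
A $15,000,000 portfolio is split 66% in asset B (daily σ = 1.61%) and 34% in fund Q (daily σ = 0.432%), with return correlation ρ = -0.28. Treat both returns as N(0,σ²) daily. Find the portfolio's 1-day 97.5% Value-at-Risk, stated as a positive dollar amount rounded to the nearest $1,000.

$303,000

σ_p² = 0.66²·1.61² + 0.34²·0.432² + 2·-0.28·0.66·0.34·1.61·0.432 = 1.0633 (%²).
σ_p = √1.0633 = 1.031%.
At 97.5%, z = 1.960.
VaR = 1.960 × 1.031% = 2.021%; on $15,000,000 that is $303,150.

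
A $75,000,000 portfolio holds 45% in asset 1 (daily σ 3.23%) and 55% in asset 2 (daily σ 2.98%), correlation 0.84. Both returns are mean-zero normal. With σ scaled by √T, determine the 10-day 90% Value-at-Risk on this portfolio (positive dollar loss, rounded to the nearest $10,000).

$9,020,000

σ_p = √(0.45²·3.23² + 0.55²·2.98² + 2·0.84·0.45·0.55·3.23·2.98) = 2.967%.
σ_{10d} = 2.967% × √10 = 9.382%.
z(90%) = 1.282.
VaR = 1.282 × 9.382% = 12.028%; on $75,000,000 that is $9,021,000.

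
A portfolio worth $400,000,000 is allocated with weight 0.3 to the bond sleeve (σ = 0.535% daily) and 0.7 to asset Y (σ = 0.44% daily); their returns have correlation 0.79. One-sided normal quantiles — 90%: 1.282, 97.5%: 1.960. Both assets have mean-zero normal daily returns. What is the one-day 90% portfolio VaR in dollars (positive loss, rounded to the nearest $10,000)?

σ_p² = 0.3²·0.535² + 0.7²·0.44² + 2·0.79·0.3·0.7·0.535·0.44 = 0.1987 (%²).
σ_p = √0.1987 = 0.446%.
VaR = 1.282 × 0.446% = 0.572%; on $400,000,000 that is $2,288,000.

$2,290,000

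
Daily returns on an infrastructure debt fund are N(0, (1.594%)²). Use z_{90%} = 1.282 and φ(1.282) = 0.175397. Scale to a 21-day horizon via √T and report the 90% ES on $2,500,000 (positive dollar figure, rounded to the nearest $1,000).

σ_{21d} = 1.594% × √21 = 7.305%.
ES multiplier = φ(z)/(1−α) = 0.175397/0.1 = 1.754.
ES = 7.305% × 1.754 = 12.813%; on $2,500,000: $320,325.

$320,000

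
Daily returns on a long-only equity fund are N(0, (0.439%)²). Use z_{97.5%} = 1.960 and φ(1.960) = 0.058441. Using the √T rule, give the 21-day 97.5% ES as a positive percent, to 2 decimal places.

σ_{21d} = 0.439% × √21 = 2.012%.
ES multiplier = φ(z)/(1−α) = 0.058441/0.025 = 2.338.
ES = 2.012% × 2.338 = 4.704%.

4.70%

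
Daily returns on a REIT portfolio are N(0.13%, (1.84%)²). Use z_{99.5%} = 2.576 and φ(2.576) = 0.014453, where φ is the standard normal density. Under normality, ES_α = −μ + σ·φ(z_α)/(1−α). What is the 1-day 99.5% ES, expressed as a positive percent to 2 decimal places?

5.19%

Tail multiplier: φ(z)/(1−α) = 0.014453 / 0.005 = 2.891.
ES = −(0.13%) + 1.84% × 2.891 = 5.189%.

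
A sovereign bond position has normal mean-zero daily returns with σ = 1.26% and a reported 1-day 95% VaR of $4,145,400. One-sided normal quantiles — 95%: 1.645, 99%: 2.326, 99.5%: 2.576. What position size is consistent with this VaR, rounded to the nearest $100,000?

VaR as a fraction of value: z·σ = 1.645 × 1.26% = 2.0727%.
Position = $4,145,400 / 0.020727 = $200,000,000.

$200,000,000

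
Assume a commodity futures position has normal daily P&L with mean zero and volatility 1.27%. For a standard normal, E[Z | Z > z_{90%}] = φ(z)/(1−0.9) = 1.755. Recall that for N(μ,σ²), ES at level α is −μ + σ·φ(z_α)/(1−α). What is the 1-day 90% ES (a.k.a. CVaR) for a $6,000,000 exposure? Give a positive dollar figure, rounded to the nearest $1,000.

$134,000

ES = 1.27% × 1.755 = 2.229%.
On $6,000,000: 0.02229 × $6,000,000 = $133,740.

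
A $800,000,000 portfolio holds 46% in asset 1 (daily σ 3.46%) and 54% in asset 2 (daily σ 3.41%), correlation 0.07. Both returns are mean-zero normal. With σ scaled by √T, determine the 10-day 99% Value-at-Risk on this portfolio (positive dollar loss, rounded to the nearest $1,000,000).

σ_p = √(0.46²·3.46² + 0.54²·3.41² + 2·0.07·0.46·0.54·3.46·3.41) = 2.517%.
σ_{10d} = 2.517% × √10 = 7.959%.
z(99%) = 2.326.
VaR = 2.326 × 7.959% = 18.513%; on $800,000,000 that is $148,104,000.

$148,000,000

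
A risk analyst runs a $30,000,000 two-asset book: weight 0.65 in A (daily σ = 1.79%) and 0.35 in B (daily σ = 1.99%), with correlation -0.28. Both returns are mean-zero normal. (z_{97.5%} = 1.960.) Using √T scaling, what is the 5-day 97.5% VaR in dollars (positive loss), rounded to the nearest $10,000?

σ_p = √(0.65²·1.79² + 0.35²·1.99² + 2·-0.28·0.65·0.35·1.79·1.99) = 1.177%.
σ_{5d} = 1.177% × √5 = 2.632%.
VaR = 1.960 × 2.632% = 5.159%; on $30,000,000 that is $1,547,700.

$1,550,000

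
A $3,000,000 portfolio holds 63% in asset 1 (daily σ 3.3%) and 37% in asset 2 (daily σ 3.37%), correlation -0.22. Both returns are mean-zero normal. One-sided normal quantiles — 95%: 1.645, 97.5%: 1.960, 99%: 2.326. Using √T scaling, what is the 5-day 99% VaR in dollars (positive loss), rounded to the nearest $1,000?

$340,000

σ_p = √(0.63²·3.3² + 0.37²·3.37² + 2·-0.22·0.63·0.37·3.3·3.37) = 2.176%.
σ_{5d} = 2.176% × √5 = 4.866%.
VaR = 2.326 × 4.866% = 11.318%; on $3,000,000 that is $339,540.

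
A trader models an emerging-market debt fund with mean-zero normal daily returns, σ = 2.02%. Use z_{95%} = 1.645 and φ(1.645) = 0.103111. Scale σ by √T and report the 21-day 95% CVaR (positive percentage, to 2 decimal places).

σ_{21d} = 2.02% × √21 = 9.257%.
ES multiplier = φ(z)/(1−α) = 0.103111/0.05 = 2.062.
ES = 9.257% × 2.062 = 19.088%.

19.09%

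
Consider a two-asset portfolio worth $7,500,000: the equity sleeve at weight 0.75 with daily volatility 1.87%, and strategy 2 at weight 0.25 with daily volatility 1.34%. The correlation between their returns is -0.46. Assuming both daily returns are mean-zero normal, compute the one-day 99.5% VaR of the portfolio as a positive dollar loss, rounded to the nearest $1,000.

σ_p² = 0.75²·1.87² + 0.25²·1.34² + 2·-0.46·0.75·0.25·1.87·1.34 = 1.6470 (%²).
σ_p = √1.6470 = 1.283%.
At 99.5%, z = 2.576.
VaR = 2.576 × 1.283% = 3.305%; on $7,500,000 that is $247,875.

$248,000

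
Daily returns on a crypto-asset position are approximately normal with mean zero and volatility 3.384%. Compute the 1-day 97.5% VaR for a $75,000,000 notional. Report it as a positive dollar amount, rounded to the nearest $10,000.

$4,970,000

At 97.5% one-sided, z = 1.960.
VaR = z·σ = 1.960 × 3.384% = 6.633%.
On $75,000,000: 0.06633 × $75,000,000 = $4,974,750.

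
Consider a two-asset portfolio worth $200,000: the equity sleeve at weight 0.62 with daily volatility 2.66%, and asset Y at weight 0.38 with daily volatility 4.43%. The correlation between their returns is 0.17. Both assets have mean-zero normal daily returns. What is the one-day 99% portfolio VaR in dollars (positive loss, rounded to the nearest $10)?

σ_p² = 0.62²·2.66² + 0.38²·4.43² + 2·0.17·0.62·0.38·2.66·4.43 = 6.4976 (%²).
σ_p = √6.4976 = 2.549%.
At 99%, z = 2.326.
VaR = 2.326 × 2.549% = 5.929%; on $200,000 that is $11,858.

$11,860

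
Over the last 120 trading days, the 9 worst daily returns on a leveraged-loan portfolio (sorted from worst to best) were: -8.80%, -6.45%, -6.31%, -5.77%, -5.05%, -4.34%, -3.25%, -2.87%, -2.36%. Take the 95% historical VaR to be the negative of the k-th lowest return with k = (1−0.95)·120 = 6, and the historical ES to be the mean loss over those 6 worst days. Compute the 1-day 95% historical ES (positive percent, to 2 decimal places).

The 6 worst returns sum to -36.72%.
ES = −(-36.72%) / 6 = 6.12%.

6.12%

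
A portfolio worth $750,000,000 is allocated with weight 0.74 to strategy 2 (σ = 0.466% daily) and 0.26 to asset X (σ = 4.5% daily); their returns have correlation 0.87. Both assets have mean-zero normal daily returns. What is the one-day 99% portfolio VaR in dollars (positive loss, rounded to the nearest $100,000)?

$25,800,000

σ_p² = 0.74²·0.466² + 0.26²·4.5² + 2·0.87·0.74·0.26·0.466·4.5 = 2.1898 (%²).
σ_p = √2.1898 = 1.480%.
At 99%, z = 2.326.
VaR = 2.326 × 1.480% = 3.442%; on $750,000,000 that is $25,815,000.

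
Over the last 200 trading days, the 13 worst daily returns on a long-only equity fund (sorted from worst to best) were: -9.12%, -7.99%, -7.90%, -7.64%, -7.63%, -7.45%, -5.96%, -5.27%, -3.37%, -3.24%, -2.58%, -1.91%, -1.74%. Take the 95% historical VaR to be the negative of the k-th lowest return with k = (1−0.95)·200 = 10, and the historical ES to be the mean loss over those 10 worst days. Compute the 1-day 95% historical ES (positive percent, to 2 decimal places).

6.56%

The 10 worst returns sum to -65.57%.
ES = −(-65.57%) / 10 = 6.557% ≈ 6.56%.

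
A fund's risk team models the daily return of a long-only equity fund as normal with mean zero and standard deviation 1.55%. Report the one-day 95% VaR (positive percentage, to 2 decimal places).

At 95% one-sided, z = 1.645.
VaR = z·σ = 1.645 × 1.55% = 2.550%.

2.55%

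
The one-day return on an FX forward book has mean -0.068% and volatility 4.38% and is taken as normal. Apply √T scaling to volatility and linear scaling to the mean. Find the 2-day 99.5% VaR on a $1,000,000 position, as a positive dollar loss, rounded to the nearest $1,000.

At 99.5%, z = 2.576.
σ_{2d} = 4.38% × √2 = 6.194%; μ_{2d} = 2 × -0.068% = -0.136%.
VaR = −(-0.136%) + 2.576 × 6.194% = 16.092%.
On $1,000,000: 0.16092 × $1,000,000 = $160,920.

$161,000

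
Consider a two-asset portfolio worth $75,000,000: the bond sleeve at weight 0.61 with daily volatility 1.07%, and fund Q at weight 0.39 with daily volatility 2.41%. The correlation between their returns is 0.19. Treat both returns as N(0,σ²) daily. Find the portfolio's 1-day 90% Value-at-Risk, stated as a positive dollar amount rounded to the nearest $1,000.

σ_p² = 0.61²·1.07² + 0.39²·2.41² + 2·0.19·0.61·0.39·1.07·2.41 = 1.5425 (%²).
σ_p = √1.5425 = 1.242%.
At 90%, z = 1.282.
VaR = 1.282 × 1.242% = 1.592%; on $75,000,000 that is $1,194,000.

$1,194,000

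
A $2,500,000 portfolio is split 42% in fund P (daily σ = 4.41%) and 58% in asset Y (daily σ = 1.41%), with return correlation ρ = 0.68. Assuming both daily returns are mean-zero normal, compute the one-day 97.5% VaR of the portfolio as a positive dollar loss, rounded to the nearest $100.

σ_p² = 0.42²·4.41² + 0.58²·1.41² + 2·0.68·0.42·0.58·4.41·1.41 = 6.1595 (%²).
σ_p = √6.1595 = 2.482%.
At 97.5%, z = 1.960.
VaR = 1.960 × 2.482% = 4.865%; on $2,500,000 that is $121,625.

$121,600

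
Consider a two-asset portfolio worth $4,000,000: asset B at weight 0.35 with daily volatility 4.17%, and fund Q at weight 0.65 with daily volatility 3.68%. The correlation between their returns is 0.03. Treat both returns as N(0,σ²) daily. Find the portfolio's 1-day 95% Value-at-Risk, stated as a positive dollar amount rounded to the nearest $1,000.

σ_p² = 0.35²·4.17² + 0.65²·3.68² + 2·0.03·0.35·0.65·4.17·3.68 = 8.0613 (%²).
σ_p = √8.0613 = 2.839%.
At 95%, z = 1.645.
VaR = 1.645 × 2.839% = 4.670%; on $4,000,000 that is $186,800.

$187,000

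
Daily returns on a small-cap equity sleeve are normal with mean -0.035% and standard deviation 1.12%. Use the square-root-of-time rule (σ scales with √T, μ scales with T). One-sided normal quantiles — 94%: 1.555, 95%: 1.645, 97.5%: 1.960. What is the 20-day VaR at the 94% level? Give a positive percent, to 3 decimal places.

8.489%

σ_{20d} = 1.12% × √20 = 5.009%; μ_{20d} = 20 × -0.035% = -0.700%.
VaR = −(-0.700%) + 1.555 × 5.009% = 8.489%.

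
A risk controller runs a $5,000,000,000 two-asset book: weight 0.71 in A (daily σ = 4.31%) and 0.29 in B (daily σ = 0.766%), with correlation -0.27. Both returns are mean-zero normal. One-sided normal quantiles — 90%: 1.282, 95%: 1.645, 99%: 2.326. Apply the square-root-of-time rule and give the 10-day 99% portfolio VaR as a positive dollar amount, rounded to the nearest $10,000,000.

$1,110,000,000

σ_p = √(0.71²·4.31² + 0.29²·0.766² + 2·-0.27·0.71·0.29·4.31·0.766) = 3.008%.
σ_{10d} = 3.008% × √10 = 9.512%.
VaR = 2.326 × 9.512% = 22.125%; on $5,000,000,000 that is $1,106,250,000.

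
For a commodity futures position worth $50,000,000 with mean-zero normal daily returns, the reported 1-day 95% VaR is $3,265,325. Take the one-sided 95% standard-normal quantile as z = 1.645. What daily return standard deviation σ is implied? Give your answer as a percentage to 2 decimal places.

VaR as a fraction: $3,265,325 / $50,000,000 = 6.531%.
σ = VaR / z = 6.531% / 1.645 = 3.970%.

3.97%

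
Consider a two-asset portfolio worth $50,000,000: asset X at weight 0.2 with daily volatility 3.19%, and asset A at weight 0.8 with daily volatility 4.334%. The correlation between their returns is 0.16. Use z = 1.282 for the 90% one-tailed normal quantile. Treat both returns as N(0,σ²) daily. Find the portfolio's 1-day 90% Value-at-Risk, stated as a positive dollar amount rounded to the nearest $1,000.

$2,323,000

σ_p² = 0.2²·3.19² + 0.8²·4.334² + 2·0.16·0.2·0.8·3.19·4.334 = 13.1364 (%²).
σ_p = √13.1364 = 3.624%.
VaR = 1.282 × 3.624% = 4.646%; on $50,000,000 that is $2,323,000.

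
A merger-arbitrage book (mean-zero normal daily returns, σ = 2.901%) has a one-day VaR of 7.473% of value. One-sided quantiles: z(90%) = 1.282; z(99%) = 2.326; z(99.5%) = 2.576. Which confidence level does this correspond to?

99.5%

Implied z = VaR/σ = 7.473 / 2.901 = 2.576.
This matches z(99.5%) = 2.576.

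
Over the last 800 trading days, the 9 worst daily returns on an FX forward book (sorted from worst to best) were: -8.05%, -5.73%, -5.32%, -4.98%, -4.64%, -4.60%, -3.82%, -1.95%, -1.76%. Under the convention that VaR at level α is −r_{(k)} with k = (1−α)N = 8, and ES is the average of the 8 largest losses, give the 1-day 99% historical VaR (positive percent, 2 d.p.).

1.95%

k = 8; the 8th lowest return is -1.95%, so VaR = 1.95%.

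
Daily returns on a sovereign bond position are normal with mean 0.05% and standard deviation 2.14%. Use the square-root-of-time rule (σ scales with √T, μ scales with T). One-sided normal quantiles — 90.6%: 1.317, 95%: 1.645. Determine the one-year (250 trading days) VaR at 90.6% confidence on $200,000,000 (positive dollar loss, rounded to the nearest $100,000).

σ_{250d} = 2.14% × √250 = 33.836%; μ_{250d} = 250 × 0.05% = 12.500%.
VaR = −(12.500%) + 1.317 × 33.836% = 32.062%.
On $200,000,000: 0.32062 × $200,000,000 = $64,124,000.

$64,100,000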